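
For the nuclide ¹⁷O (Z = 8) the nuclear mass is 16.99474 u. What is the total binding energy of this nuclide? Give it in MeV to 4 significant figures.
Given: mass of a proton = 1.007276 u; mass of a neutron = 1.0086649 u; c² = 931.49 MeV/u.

Total constituent mass: 8 × 1.007276 + 9 × 1.0086649 = 17.1361921 u
The mass defect is 17.1361921 − 16.99474 = 0.1414521 u.
E_B = 0.1414521 × 931.49 = 131.761 MeV

131.8 MeV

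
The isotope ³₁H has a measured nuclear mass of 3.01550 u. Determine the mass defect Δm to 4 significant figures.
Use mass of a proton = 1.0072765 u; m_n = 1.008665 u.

Mass of separated nucleons = 1(1.0072765) + 2(1.008665) = 1.0072765 + 2.017330 = 3.0246065 u
Δm = 3.0246065 − 3.01550 = 0.0091065 u

0.009107 u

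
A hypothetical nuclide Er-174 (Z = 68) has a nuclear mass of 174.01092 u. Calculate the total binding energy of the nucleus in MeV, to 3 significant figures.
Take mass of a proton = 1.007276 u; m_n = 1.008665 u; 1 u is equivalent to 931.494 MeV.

Z = 68, so N = A − Z = 174 − 68 = 106.
Total constituent mass: 68 × 1.007276 + 106 × 1.008665 = 175.413258 u
The mass defect is 175.413258 − 174.01092 = 1.402338 u.
E_B = 1.402338 × 931.494 = 1306.27 MeV

1310 MeV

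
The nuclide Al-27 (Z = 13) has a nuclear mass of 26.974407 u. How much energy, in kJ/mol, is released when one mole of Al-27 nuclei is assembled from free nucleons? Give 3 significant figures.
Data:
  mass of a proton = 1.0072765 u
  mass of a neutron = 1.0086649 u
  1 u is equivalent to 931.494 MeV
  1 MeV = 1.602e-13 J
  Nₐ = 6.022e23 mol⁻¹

2.17e+10 kJ/mol

The nucleus contains 13 protons and 27 − 13 = 14 neutrons.
Mass of separated nucleons = 13(1.0072765) + 14(1.0086649) = 13.0945945 + 14.1213086 = 27.2159031 u
Mass defect Δm = 27.2159031 − 26.974407 = 0.2414961 u
E_B = 0.2414961 × 931.494 = 224.952 MeV
Per nucleus in joules: 224.952 MeV × 1.602e-13 J/MeV = 3.6037e-11 J
Per mole: 3.6037e-11 J × 6.022e23 mol⁻¹ = 2.1701e+13 J/mol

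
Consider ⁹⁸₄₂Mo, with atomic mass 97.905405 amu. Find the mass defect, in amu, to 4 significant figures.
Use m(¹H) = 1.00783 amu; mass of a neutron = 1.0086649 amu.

0.9087 amu

Mass of separated nucleons = 42(1.00783) + 56(1.0086649) = 42.32886 + 56.4852344 = 98.8140944 amu
Mass defect Δm = 98.8140944 − 97.905405 = 0.9086894 amu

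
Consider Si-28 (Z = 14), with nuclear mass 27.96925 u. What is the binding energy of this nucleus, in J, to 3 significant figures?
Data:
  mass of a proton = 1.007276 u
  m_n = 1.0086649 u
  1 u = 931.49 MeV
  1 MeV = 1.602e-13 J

3.79e-11 J

Z = 14, so N = A − Z = 28 − 14 = 14.
Total constituent mass: 14 × 1.007276 + 14 × 1.0086649 = 28.2231726 u
The mass defect is 28.2231726 − 27.96925 = 0.2539226 u.
Binding energy = Δm·c² = 0.2539226 × 931.49 MeV/u = 236.526 MeV
In joules: 236.526 MeV × 1.602e-13 J/MeV = 3.7891e-11 J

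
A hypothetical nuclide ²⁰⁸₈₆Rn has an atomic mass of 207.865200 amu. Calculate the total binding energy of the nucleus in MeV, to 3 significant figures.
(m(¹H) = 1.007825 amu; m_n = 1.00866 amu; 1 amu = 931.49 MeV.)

Mass of separated nucleons = 86(1.007825) + 122(1.00866) = 86.672950 + 123.05652 = 209.729470 amu
Mass defect Δm = 209.729470 − 207.865200 = 1.864270 amu
Converting to energy: 1.864270 amu × 931.49 MeV/amu = 1736.55 MeV

1740 MeV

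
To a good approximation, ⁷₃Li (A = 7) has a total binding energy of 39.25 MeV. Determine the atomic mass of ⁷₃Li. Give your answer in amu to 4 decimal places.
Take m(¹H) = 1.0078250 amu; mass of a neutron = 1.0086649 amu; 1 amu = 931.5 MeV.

Mass defect = 39.25 MeV / (931.5 MeV/amu) = 0.042136 amu
Constituent mass = 3(1.0078250) + 4(1.0086649) = 7.0581346 amu
Atomic mass = 7.0581346 − 0.042136 = 7.0159986 amu ≈ 7.0160 amu (to 4 decimal places)

7.0160 amu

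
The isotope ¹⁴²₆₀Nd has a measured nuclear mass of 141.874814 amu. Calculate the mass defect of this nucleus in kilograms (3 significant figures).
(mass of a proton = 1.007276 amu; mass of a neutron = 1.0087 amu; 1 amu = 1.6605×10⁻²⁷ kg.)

2.12e-27 kg

With 60 protons and 82 neutrons (A = 142):
Σm = 60·m_p + 82·m_n = 60.436560 + 82.7134 = 143.149960 amu
Δm = 143.149960 − 141.874814 = 1.275146 amu
In SI units: 1.275146 amu × 1.6605×10⁻²⁷ kg/amu = 2.1174e-27 kg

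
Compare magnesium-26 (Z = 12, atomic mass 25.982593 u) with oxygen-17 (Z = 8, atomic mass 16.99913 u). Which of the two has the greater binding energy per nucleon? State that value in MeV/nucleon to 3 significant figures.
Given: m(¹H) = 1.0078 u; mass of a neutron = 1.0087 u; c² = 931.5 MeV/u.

magnesium-26: Σm = 12(1.0078) + 14(1.0087) = 26.2154 u; Δm = 0.232807 u; E_B = 216.86 MeV; E_B/A = 8.341 MeV
oxygen-17: Σm = 8(1.0078) + 9(1.0087) = 17.1407 u; Δm = 0.14157 u; E_B = 131.87 MeV; E_B/A = 7.757 MeV
magnesium-26 has the higher binding energy per nucleon, so it is the more tightly bound nucleus.

magnesium-26; 8.34 MeV/nucleon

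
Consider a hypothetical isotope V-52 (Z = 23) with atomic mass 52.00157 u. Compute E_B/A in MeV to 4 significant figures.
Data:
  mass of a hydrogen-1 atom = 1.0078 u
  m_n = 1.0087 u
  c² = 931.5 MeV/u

Z = 23, so N = A − Z = 52 − 23 = 29.
Σm = 23·m(¹H) + 29·m_n = 23.1794 + 29.2523 = 52.4317 u
Δm = 52.4317 − 52.00157 = 0.43013 u
Converting to energy: 0.43013 u × 931.5 MeV/u = 400.666 MeV
BE/A = 400.666 MeV / 52 = 7.705 MeV/nucleon

7.705 MeV/nucleon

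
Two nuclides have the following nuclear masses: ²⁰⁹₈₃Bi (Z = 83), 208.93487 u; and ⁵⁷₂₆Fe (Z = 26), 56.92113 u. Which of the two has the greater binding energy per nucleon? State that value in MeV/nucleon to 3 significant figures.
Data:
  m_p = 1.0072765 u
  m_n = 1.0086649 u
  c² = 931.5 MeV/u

²⁰⁹₈₃Bi: Σm = 83(1.0072765) + 126(1.0086649) = 210.6957269 u; Δm = 1.7608569 u; E_B = 1640.2 MeV; E_B/A = 7.848 MeV
⁵⁷₂₆Fe: Σm = 26(1.0072765) + 31(1.0086649) = 57.4578009 u; Δm = 0.5366709 u; E_B = 499.91 MeV; E_B/A = 8.770 MeV
⁵⁷₂₆Fe has the higher binding energy per nucleon, so it is the more tightly bound nucleus.

⁵⁷₂₆Fe; 8.77 MeV/nucleon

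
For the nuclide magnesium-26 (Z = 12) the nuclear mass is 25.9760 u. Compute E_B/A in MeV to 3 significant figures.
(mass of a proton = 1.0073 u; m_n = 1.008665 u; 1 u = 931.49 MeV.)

8.34 MeV/nucleon

With 12 protons and 14 neutrons (A = 26):
Total constituent mass: 12 × 1.0073 + 14 × 1.008665 = 26.208910 u
Mass defect Δm = 26.208910 − 25.9760 = 0.232910 u
E_B = 0.232910 × 931.49 = 216.953 MeV
Per nucleon: 216.953 / 26 = 8.344 MeV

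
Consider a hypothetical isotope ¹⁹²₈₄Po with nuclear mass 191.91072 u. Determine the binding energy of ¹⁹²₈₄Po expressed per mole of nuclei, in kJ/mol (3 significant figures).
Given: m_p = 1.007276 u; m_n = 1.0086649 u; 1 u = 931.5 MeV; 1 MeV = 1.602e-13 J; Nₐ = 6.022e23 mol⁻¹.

1.47e+11 kJ/mol

With 84 protons and 108 neutrons (A = 192):
Σm = 84·m_p + 108·m_n = 84.611184 + 108.9358092 = 193.5469932 u
Mass defect Δm = 193.5469932 − 191.91072 = 1.6362732 u
E_B = 1.6362732 × 931.5 = 1524.19 MeV
Per nucleus in joules: 1524.19 MeV × 1.602e-13 J/MeV = 2.4418e-10 J
Per mole: 2.4418e-10 J × 6.022e23 mol⁻¹ = 1.4705e+14 J/mol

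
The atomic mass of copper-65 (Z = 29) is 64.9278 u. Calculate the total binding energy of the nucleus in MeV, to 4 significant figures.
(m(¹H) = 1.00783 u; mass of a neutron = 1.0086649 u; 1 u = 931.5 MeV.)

With 29 protons and 36 neutrons (A = 65):
Σm = 29·m(¹H) + 36·m_n = 29.22707 + 36.3119364 = 65.5390064 u
Δm = 65.5390064 − 64.9278 = 0.6112064 u
Converting to energy: 0.6112064 u × 931.5 MeV/u = 569.339 MeV

569.3 MeV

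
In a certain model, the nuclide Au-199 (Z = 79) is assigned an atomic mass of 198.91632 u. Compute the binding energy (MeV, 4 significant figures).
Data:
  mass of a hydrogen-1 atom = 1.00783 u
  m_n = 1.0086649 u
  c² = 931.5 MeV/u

1623 MeV

Z = 79, so N = A − Z = 199 − 79 = 120.
Total constituent mass: 79 × 1.00783 + 120 × 1.0086649 = 200.6583580 u
The mass defect is 200.6583580 − 198.91632 = 1.7420380 u.
E_B = 1.7420380 × 931.5 = 1622.71 MeV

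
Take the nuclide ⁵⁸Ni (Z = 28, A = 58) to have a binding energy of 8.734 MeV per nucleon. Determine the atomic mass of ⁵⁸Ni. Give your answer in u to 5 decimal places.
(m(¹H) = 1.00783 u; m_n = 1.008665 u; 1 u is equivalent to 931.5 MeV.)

57.93537 u

Total binding energy = 58 × 8.734 = 506.572 MeV
Mass defect = 506.572 MeV / (931.5 MeV/u) = 0.5438239 u
Constituent mass = 28(1.00783) + 30(1.008665) = 58.479190 u
Atomic mass = 58.479190 − 0.5438239 = 57.9353661 u ≈ 57.93537 u (to 5 decimal places)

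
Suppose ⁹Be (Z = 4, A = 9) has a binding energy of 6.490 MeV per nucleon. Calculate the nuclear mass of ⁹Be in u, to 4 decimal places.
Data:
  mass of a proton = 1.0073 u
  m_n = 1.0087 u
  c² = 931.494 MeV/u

Total binding energy = 9 × 6.490 = 58.410 MeV
Mass defect = 58.410 MeV / (931.494 MeV/u) = 0.062706 u
Constituent mass = 4(1.0073) + 5(1.0087) = 9.0727 u
Nuclear mass = 9.0727 − 0.062706 = 9.009994 u ≈ 9.0100 u (to 4 decimal places)

9.0100 u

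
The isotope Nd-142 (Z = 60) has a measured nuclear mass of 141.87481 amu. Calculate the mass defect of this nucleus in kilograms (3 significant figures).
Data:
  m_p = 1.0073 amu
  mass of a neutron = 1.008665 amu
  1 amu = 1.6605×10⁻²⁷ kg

2.12e-27 kg

Z = 60, so N = A − Z = 142 − 60 = 82.
Total constituent mass: 60 × 1.0073 + 82 × 1.008665 = 143.148530 amu
Mass defect Δm = 143.148530 − 141.87481 = 1.273720 amu
In SI units: 1.273720 amu × 1.6605×10⁻²⁷ kg/amu = 2.1150e-27 kg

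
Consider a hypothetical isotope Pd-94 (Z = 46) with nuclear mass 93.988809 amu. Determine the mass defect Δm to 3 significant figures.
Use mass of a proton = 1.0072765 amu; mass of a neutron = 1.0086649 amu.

0.762 amu

The nucleus contains 46 protons and 94 − 46 = 48 neutrons.
Total constituent mass: 46 × 1.0072765 + 48 × 1.0086649 = 94.7506342 amu
Mass defect Δm = 94.7506342 − 93.988809 = 0.7618252 amu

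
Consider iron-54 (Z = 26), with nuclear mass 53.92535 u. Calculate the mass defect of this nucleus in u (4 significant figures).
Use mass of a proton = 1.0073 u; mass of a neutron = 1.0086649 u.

0.5071 u

Z = 26, so N = A − Z = 54 − 26 = 28.
Σm = 26·m_p + 28·m_n = 26.1898 + 28.2426172 = 54.4324172 u
Δm = 54.4324172 − 53.92535 = 0.5070672 u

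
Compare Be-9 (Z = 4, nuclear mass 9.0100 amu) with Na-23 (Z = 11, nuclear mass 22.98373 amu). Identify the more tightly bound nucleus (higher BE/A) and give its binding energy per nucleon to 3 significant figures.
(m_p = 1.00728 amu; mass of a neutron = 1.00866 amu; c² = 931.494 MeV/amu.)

Be-9: Σm = 4(1.00728) + 5(1.00866) = 9.07242 amu; Δm = 0.06242 amu; E_B = 58.144 MeV; E_B/A = 6.460 MeV
Na-23: Σm = 11(1.00728) + 12(1.00866) = 23.18400 amu; Δm = 0.20027 amu; E_B = 186.55 MeV; E_B/A = 8.111 MeV
Na-23 has the higher binding energy per nucleon, so it is the more tightly bound nucleus.

Na-23; 8.11 MeV/nucleon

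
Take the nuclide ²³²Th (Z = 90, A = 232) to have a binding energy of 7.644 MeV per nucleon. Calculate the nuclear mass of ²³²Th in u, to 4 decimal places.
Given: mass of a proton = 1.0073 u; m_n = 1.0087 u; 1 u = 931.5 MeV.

Total binding energy = 232 × 7.644 = 1773.408 MeV
Mass defect = 1773.408 MeV / (931.5 MeV/u) = 1.903820 u
Constituent mass = 90(1.0073) + 142(1.0087) = 233.8924 u
Nuclear mass = 233.8924 − 1.903820 = 231.988580 u ≈ 231.9886 u (to 4 decimal places)

231.9886 u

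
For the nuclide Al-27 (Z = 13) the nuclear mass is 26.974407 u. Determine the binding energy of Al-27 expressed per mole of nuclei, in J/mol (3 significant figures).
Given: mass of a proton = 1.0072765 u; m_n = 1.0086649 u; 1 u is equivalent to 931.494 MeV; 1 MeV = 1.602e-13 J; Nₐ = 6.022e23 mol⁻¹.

The nucleus contains 13 protons and 27 − 13 = 14 neutrons.
Σm = 13·m_p + 14·m_n = 13.0945945 + 14.1213086 = 27.2159031 u
Δm = 27.2159031 − 26.974407 = 0.2414961 u
Converting to energy: 0.2414961 u × 931.494 MeV/u = 224.952 MeV
Per nucleus in joules: 224.952 MeV × 1.602e-13 J/MeV = 3.6037e-11 J
Per mole: 3.6037e-11 J × 6.022e23 mol⁻¹ = 2.1701e+13 J/mol

2.17e+13 J/mol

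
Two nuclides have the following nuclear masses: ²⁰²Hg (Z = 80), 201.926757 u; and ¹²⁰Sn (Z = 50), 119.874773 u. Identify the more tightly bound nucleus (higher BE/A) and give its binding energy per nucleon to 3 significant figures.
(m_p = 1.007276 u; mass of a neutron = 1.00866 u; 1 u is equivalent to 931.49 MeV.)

²⁰²Hg: Σm = 80(1.007276) + 122(1.00866) = 203.638600 u; Δm = 1.711843 u; E_B = 1594.6 MeV; E_B/A = 7.894 MeV
¹²⁰Sn: Σm = 50(1.007276) + 70(1.00866) = 120.970000 u; Δm = 1.095227 u; E_B = 1020.2 MeV; E_B/A = 8.502 MeV
¹²⁰Sn has the higher binding energy per nucleon, so it is the more tightly bound nucleus.

¹²⁰Sn; 8.50 MeV/nucleon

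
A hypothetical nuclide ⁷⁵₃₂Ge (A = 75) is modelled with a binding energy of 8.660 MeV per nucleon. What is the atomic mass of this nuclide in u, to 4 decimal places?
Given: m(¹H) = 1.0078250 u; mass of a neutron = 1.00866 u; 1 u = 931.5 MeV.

74.9255 u

Total binding energy = 75 × 8.660 = 649.500 MeV
Mass defect = 649.500 MeV / (931.5 MeV/u) = 0.697262 u
Constituent mass = 32(1.0078250) + 43(1.00866) = 75.6227800 u
Atomic mass = 75.6227800 − 0.697262 = 74.9255180 u ≈ 74.9255 u (to 4 decimal places)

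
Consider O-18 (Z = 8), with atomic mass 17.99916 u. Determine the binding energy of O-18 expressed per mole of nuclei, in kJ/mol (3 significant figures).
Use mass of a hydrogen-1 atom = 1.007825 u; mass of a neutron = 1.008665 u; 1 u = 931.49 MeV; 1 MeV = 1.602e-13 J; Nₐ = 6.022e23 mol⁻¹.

1.35e+10 kJ/mol

Z = 8, so N = A − Z = 18 − 8 = 10.
Mass of separated nucleons = 8(1.007825) + 10(1.008665) = 8.062600 + 10.086650 = 18.149250 u
Δm = 18.149250 − 17.99916 = 0.150090 u
Binding energy = Δm·c² = 0.150090 × 931.49 MeV/u = 139.807 MeV
Per nucleus in joules: 139.807 MeV × 1.602e-13 J/MeV = 2.2397e-11 J
Per mole: 2.2397e-11 J × 6.022e23 mol⁻¹ = 1.3487e+13 J/mol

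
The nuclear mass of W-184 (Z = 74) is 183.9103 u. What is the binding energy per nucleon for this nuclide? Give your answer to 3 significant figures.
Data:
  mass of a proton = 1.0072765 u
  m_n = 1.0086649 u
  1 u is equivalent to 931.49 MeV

8.01 MeV/nucleon

With 74 protons and 110 neutrons (A = 184):
Total constituent mass: 74 × 1.0072765 + 110 × 1.0086649 = 185.4916000 u
The mass defect is 185.4916000 − 183.9103 = 1.5813000 u.
E_B = 1.5813000 × 931.49 = 1472.97 MeV
Per nucleon: 1472.97 / 184 = 8.005 MeV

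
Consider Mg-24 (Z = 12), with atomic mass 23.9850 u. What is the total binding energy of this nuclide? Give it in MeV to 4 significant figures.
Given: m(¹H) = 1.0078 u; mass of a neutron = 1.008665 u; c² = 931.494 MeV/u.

198.0 MeV

Z = 12, so N = A − Z = 24 − 12 = 12.
Σm = 12·m(¹H) + 12·m_n = 12.0936 + 12.103980 = 24.197580 u
Mass defect Δm = 24.197580 − 23.9850 = 0.212580 u
Converting to energy: 0.212580 u × 931.494 MeV/u = 198.017 MeV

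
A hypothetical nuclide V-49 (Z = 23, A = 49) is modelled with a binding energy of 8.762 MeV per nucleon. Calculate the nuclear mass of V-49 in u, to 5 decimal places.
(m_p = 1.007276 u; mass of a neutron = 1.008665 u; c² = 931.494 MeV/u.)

Total binding energy = 49 × 8.762 = 429.338 MeV
Mass defect = 429.338 MeV / (931.494 MeV/u) = 0.4609133 u
Constituent mass = 23(1.007276) + 26(1.008665) = 49.392638 u
Nuclear mass = 49.392638 − 0.4609133 = 48.9317247 u ≈ 48.93172 u (to 5 decimal places)

48.93172 u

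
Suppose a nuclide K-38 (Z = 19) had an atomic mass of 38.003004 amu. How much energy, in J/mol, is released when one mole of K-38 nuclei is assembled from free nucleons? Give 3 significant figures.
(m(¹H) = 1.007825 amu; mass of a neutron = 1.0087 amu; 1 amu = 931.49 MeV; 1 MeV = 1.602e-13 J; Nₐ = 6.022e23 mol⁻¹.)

2.79e+13 J/mol

The nucleus contains 19 protons and 38 − 19 = 19 neutrons.
Σm = 19·m(¹H) + 19·m_n = 19.148675 + 19.1653 = 38.313975 amu
Δm = 38.313975 − 38.003004 = 0.310971 amu
E_B = 0.310971 × 931.49 = 289.666 MeV
Per nucleus in joules: 289.666 MeV × 1.602e-13 J/MeV = 4.6404e-11 J
Per mole: 4.6404e-11 J × 6.022e23 mol⁻¹ = 2.7944e+13 J/mol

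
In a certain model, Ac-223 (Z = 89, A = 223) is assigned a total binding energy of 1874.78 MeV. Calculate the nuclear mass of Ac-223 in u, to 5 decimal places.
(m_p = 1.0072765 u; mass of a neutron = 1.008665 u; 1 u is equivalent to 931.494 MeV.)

222.79606 u

Mass defect = 1874.78 MeV / (931.494 MeV/u) = 2.0126592 u
Constituent mass = 89(1.0072765) + 134(1.008665) = 224.8087185 u
Nuclear mass = 224.8087185 − 2.0126592 = 222.7960593 u ≈ 222.79606 u (to 5 decimal places)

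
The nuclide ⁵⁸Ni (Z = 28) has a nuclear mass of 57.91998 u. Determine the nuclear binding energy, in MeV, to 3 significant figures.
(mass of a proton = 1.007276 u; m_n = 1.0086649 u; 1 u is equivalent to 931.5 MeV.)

506 MeV

Z = 28, so N = A − Z = 58 − 28 = 30.
Total constituent mass: 28 × 1.007276 + 30 × 1.0086649 = 58.4636750 u
The mass defect is 58.4636750 − 57.91998 = 0.5436950 u.
Binding energy = Δm·c² = 0.5436950 × 931.5 MeV/u = 506.452 MeV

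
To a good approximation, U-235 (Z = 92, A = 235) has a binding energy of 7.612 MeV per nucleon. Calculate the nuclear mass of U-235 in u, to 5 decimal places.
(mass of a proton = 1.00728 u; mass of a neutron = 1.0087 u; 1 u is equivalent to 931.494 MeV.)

Total binding energy = 235 × 7.612 = 1788.820 MeV
Mass defect = 1788.820 MeV / (931.494 MeV/u) = 1.9203774 u
Constituent mass = 92(1.00728) + 143(1.0087) = 236.91386 u
Nuclear mass = 236.91386 − 1.9203774 = 234.9934826 u ≈ 234.99348 u (to 5 decimal places)

234.99348 u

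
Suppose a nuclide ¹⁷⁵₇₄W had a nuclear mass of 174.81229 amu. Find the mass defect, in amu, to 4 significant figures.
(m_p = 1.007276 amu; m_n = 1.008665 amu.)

The nucleus contains 74 protons and 175 − 74 = 101 neutrons.
Mass of separated nucleons = 74(1.007276) + 101(1.008665) = 74.538424 + 101.875165 = 176.413589 amu
Mass defect Δm = 176.413589 − 174.81229 = 1.601299 amu

1.601 amu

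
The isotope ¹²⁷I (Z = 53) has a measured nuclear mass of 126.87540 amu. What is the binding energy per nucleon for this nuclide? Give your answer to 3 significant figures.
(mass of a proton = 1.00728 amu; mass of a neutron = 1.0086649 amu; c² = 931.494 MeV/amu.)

Total constituent mass: 53 × 1.00728 + 74 × 1.0086649 = 128.0270426 amu
Mass defect Δm = 128.0270426 − 126.87540 = 1.1516426 amu
E_B = 1.1516426 × 931.494 = 1072.75 MeV
BE/A = 1072.75 MeV / 127 = 8.447 MeV/nucleon

8.45 MeV/nucleon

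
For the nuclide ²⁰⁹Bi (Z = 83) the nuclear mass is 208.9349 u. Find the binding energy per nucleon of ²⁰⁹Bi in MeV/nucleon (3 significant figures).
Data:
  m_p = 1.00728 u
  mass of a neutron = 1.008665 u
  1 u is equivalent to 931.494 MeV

7.85 MeV/nucleon

Σm = 83·m_p + 126·m_n = 83.60424 + 127.091790 = 210.696030 u
Δm = 210.696030 − 208.9349 = 1.761130 u
Converting to energy: 1.761130 u × 931.494 MeV/u = 1640.48 MeV
BE/A = 1640.48 MeV / 209 = 7.849 MeV/nucleon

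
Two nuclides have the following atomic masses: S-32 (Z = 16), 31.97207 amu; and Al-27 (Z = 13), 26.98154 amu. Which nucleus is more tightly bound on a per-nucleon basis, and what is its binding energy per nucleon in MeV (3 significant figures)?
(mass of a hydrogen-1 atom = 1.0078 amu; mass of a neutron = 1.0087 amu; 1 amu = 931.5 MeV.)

S-32; 8.50 MeV/nucleon

S-32: Σm = 16(1.0078) + 16(1.0087) = 32.2640 amu; Δm = 0.29193 amu; E_B = 271.93 MeV; E_B/A = 8.498 MeV
Al-27: Σm = 13(1.0078) + 14(1.0087) = 27.2232 amu; Δm = 0.24166 amu; E_B = 225.11 MeV; E_B/A = 8.337 MeV
S-32 has the higher binding energy per nucleon, so it is the more tightly bound nucleus.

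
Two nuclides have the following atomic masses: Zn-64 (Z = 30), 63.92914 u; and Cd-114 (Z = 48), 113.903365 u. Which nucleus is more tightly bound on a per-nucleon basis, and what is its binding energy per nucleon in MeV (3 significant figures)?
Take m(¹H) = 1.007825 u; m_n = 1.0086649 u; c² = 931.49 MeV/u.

Zn-64; 8.74 MeV/nucleon

Zn-64: Σm = 30(1.007825) + 34(1.0086649) = 64.5293566 u; Δm = 0.6002166 u; E_B = 559.10 MeV; E_B/A = 8.736 MeV
Cd-114: Σm = 48(1.007825) + 66(1.0086649) = 114.9474834 u; Δm = 1.0441184 u; E_B = 972.59 MeV; E_B/A = 8.531 MeV
Zn-64 has the higher binding energy per nucleon, so it is the more tightly bound nucleus.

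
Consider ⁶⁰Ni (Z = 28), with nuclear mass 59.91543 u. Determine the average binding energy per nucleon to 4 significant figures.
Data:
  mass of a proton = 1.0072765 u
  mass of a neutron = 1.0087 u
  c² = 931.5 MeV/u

Z = 28, so N = A − Z = 60 − 28 = 32.
Mass of separated nucleons = 28(1.0072765) + 32(1.0087) = 28.2037420 + 32.2784 = 60.4821420 u
Mass defect Δm = 60.4821420 − 59.91543 = 0.5667120 u
Binding energy = Δm·c² = 0.5667120 × 931.5 MeV/u = 527.892 MeV
Per nucleon: 527.892 / 60 = 8.798 MeV

8.798 MeV/nucleon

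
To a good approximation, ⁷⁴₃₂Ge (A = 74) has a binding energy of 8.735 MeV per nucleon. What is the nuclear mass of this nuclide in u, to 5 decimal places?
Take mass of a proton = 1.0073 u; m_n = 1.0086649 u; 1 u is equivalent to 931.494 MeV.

73.90360 u

Total binding energy = 74 × 8.735 = 646.390 MeV
Mass defect = 646.390 MeV / (931.494 MeV/u) = 0.6939282 u
Constituent mass = 32(1.0073) + 42(1.0086649) = 74.5975258 u
Nuclear mass = 74.5975258 − 0.6939282 = 73.9035976 u ≈ 73.90360 u (to 5 decimal places)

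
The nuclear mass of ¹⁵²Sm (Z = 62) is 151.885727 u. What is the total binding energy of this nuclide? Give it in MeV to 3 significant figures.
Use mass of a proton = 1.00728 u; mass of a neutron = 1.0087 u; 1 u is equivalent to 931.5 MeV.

1260 MeV

With 62 protons and 90 neutrons (A = 152):
Σm = 62·m_p + 90·m_n = 62.45136 + 90.7830 = 153.23436 u
Mass defect Δm = 153.23436 − 151.885727 = 1.348633 u
Binding energy = Δm·c² = 1.348633 × 931.5 MeV/u = 1256.25 MeV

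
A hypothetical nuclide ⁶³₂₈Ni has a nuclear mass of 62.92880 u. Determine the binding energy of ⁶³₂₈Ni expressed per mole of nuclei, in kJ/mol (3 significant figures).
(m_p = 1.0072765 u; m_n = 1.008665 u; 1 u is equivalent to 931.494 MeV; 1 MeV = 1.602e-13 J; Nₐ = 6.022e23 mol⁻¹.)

The nucleus contains 28 protons and 63 − 28 = 35 neutrons.
Mass of separated nucleons = 28(1.0072765) + 35(1.008665) = 28.2037420 + 35.303275 = 63.5070170 u
The mass defect is 63.5070170 − 62.92880 = 0.5782170 u.
Converting to energy: 0.5782170 u × 931.494 MeV/u = 538.606 MeV
Per nucleus in joules: 538.606 MeV × 1.602e-13 J/MeV = 8.6285e-11 J
Per mole: 8.6285e-11 J × 6.022e23 mol⁻¹ = 5.1961e+13 J/mol

5.20e+10 kJ/mol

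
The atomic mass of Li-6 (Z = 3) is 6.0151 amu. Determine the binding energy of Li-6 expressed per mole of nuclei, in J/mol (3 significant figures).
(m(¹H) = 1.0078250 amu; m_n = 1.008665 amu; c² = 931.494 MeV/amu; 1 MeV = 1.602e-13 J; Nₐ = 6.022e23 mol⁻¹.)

With 3 protons and 3 neutrons (A = 6):
Total constituent mass: 3 × 1.0078250 + 3 × 1.008665 = 6.0494700 amu
Mass defect Δm = 6.0494700 − 6.0151 = 0.0343700 amu
Binding energy = Δm·c² = 0.0343700 × 931.494 MeV/amu = 32.0154 MeV
Per nucleus in joules: 32.0154 MeV × 1.602e-13 J/MeV = 5.1289e-12 J
Per mole: 5.1289e-12 J × 6.022e23 mol⁻¹ = 3.0886e+12 J/mol

3.09e+12 J/mol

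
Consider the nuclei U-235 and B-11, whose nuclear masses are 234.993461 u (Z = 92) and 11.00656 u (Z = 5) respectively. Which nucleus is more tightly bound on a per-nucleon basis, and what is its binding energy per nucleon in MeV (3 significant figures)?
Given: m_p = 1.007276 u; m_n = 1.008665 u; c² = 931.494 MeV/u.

U-235: Σm = 92(1.007276) + 143(1.008665) = 236.908487 u; Δm = 1.915026 u; E_B = 1783.8 MeV; E_B/A = 7.591 MeV
B-11: Σm = 5(1.007276) + 6(1.008665) = 11.088370 u; Δm = 0.081810 u; E_B = 76.206 MeV; E_B/A = 6.928 MeV
U-235 has the higher binding energy per nucleon, so it is the more tightly bound nucleus.

U-235; 7.59 MeV/nucleon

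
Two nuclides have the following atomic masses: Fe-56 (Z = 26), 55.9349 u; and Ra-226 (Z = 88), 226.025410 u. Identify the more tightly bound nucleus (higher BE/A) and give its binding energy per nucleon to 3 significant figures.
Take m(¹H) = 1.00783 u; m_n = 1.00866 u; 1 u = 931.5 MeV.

Fe-56: Σm = 26(1.00783) + 30(1.00866) = 56.46338 u; Δm = 0.52848 u; E_B = 492.28 MeV; E_B/A = 8.791 MeV
Ra-226: Σm = 88(1.00783) + 138(1.00866) = 227.88412 u; Δm = 1.858710 u; E_B = 1731.4 MeV; E_B/A = 7.661 MeV
Fe-56 has the higher binding energy per nucleon, so it is the more tightly bound nucleus.

Fe-56; 8.79 MeV/nucleon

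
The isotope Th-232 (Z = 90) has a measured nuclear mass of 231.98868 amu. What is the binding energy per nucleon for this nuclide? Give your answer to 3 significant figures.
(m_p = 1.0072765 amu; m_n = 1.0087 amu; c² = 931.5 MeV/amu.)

Total constituent mass: 90 × 1.0072765 + 142 × 1.0087 = 233.8902850 amu
The mass defect is 233.8902850 − 231.98868 = 1.9016050 amu.
Binding energy = Δm·c² = 1.9016050 × 931.5 MeV/amu = 1771.35 MeV
BE/A = 1771.35 MeV / 232 = 7.635 MeV/nucleon

7.64 MeV/nucleon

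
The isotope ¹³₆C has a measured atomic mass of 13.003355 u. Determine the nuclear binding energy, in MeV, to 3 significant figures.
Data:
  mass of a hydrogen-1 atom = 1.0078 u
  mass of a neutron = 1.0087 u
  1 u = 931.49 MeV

97.2 MeV

Mass of separated nucleons = 6(1.0078) + 7(1.0087) = 6.0468 + 7.0609 = 13.1077 u
The mass defect is 13.1077 − 13.003355 = 0.104345 u.
E_B = 0.104345 × 931.49 = 97.1963 MeV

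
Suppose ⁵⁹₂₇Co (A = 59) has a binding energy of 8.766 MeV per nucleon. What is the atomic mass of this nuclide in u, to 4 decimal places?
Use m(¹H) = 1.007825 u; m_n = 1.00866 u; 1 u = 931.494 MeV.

58.9332 u

Total binding energy = 59 × 8.766 = 517.194 MeV
Mass defect = 517.194 MeV / (931.494 MeV/u) = 0.555231 u
Constituent mass = 27(1.007825) + 32(1.00866) = 59.488395 u
Atomic mass = 59.488395 − 0.555231 = 58.933164 u ≈ 58.9332 u (to 4 decimal places)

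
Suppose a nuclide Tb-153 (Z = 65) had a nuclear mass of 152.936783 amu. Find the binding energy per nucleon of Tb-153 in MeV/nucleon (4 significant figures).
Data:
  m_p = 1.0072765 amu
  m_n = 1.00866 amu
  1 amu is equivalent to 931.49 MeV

7.904 MeV/nucleon

Mass of separated nucleons = 65(1.0072765) + 88(1.00866) = 65.4729725 + 88.76208 = 154.2350525 amu
Δm = 154.2350525 − 152.936783 = 1.2982695 amu
E_B = 1.2982695 × 931.49 = 1209.33 MeV
Dividing by A = 153 gives 7.904 MeV per nucleon.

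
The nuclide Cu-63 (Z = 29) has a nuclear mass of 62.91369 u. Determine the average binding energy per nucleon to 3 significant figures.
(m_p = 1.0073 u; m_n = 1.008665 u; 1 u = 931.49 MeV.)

With 29 protons and 34 neutrons (A = 63):
Total constituent mass: 29 × 1.0073 + 34 × 1.008665 = 63.506310 u
Mass defect Δm = 63.506310 − 62.91369 = 0.592620 u
E_B = 0.592620 × 931.49 = 552.020 MeV
Dividing by A = 63 gives 8.762 MeV per nucleon.

8.76 MeV/nucleon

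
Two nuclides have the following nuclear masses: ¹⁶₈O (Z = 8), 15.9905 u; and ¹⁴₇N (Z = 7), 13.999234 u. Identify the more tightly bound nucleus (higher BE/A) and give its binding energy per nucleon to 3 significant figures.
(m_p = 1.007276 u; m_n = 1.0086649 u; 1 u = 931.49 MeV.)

¹⁶₈O: Σm = 8(1.007276) + 8(1.0086649) = 16.1275272 u; Δm = 0.1370272 u; E_B = 127.639 MeV; E_B/A = 7.977 MeV
¹⁴₇N: Σm = 7(1.007276) + 7(1.0086649) = 14.1115863 u; Δm = 0.1123523 u; E_B = 104.655 MeV; E_B/A = 7.475 MeV
¹⁶₈O has the higher binding energy per nucleon, so it is the more tightly bound nucleus.

¹⁶₈O; 7.98 MeV/nucleon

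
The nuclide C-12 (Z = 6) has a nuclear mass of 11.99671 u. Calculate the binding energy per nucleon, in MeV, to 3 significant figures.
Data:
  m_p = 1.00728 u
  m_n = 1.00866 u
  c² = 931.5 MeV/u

7.68 MeV/nucleon

The nucleus contains 6 protons and 12 − 6 = 6 neutrons.
Σm = 6·m_p + 6·m_n = 6.04368 + 6.05196 = 12.09564 u
The mass defect is 12.09564 − 11.99671 = 0.09893 u.
Binding energy = Δm·c² = 0.09893 × 931.5 MeV/u = 92.1533 MeV
Per nucleon: 92.1533 / 12 = 7.679 MeV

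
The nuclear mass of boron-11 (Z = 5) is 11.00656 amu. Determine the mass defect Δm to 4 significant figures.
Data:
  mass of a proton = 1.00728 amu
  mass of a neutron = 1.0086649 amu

0.08183 amu

The nucleus contains 5 protons and 11 − 5 = 6 neutrons.
Σm = 5·m_p + 6·m_n = 5.03640 + 6.0519894 = 11.0883894 amu
The mass defect is 11.0883894 − 11.00656 = 0.0818294 amu.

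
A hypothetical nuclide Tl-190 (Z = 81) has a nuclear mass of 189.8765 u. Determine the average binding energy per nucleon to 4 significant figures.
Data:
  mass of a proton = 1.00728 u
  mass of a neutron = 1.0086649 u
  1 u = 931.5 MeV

Total constituent mass: 81 × 1.00728 + 109 × 1.0086649 = 191.5341541 u
Mass defect Δm = 191.5341541 − 189.8765 = 1.6576541 u
Binding energy = Δm·c² = 1.6576541 × 931.5 MeV/u = 1544.10 MeV
BE/A = 1544.10 MeV / 190 = 8.127 MeV/nucleon

8.127 MeV/nucleon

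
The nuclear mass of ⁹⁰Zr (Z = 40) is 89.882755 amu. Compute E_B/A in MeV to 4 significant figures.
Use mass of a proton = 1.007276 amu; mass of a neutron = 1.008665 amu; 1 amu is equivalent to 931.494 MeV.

With 40 protons and 50 neutrons (A = 90):
Σm = 40·m_p + 50·m_n = 40.291040 + 50.433250 = 90.724290 amu
Δm = 90.724290 − 89.882755 = 0.841535 amu
E_B = 0.841535 × 931.494 = 783.885 MeV
Dividing by A = 90 gives 8.710 MeV per nucleon.

8.710 MeV/nucleon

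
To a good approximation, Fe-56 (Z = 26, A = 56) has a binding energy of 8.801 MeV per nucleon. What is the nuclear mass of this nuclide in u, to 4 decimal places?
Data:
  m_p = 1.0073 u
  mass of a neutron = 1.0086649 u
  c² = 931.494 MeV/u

Total binding energy = 56 × 8.801 = 492.856 MeV
Mass defect = 492.856 MeV / (931.494 MeV/u) = 0.529103 u
Constituent mass = 26(1.0073) + 30(1.0086649) = 56.4497470 u
Nuclear mass = 56.4497470 − 0.529103 = 55.9206440 u ≈ 55.9206 u (to 4 decimal places)

55.9206 u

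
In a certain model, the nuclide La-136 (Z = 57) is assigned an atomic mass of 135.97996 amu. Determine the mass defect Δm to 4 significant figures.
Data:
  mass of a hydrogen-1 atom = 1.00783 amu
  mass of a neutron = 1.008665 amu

Mass of separated nucleons = 57(1.00783) + 79(1.008665) = 57.44631 + 79.684535 = 137.130845 amu
Mass defect Δm = 137.130845 − 135.97996 = 1.150885 amu

1.151 amu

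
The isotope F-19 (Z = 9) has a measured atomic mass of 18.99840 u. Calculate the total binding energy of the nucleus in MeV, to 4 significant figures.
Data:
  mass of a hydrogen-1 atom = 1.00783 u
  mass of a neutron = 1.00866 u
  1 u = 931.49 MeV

147.8 MeV

Z = 9, so N = A − Z = 19 − 9 = 10.
Σm = 9·m(¹H) + 10·m_n = 9.07047 + 10.08660 = 19.15707 u
Δm = 19.15707 − 18.99840 = 0.15867 u
Converting to energy: 0.15867 u × 931.49 MeV/u = 147.800 MeV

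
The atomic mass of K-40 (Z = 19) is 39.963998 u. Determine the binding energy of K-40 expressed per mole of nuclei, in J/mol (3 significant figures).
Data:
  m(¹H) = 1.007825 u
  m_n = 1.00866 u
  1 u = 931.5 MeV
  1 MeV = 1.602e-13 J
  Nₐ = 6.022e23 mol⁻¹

3.29e+13 J/mol

Total constituent mass: 19 × 1.007825 + 21 × 1.00866 = 40.330535 u
Mass defect Δm = 40.330535 − 39.963998 = 0.366537 u
Converting to energy: 0.366537 u × 931.5 MeV/u = 341.429 MeV
Per nucleus in joules: 341.429 MeV × 1.602e-13 J/MeV = 5.4697e-11 J
Per mole: 5.4697e-11 J × 6.022e23 mol⁻¹ = 3.2939e+13 J/mol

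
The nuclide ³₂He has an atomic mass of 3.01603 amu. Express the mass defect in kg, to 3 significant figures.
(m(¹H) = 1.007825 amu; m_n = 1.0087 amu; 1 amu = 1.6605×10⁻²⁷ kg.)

Σm = 2·m(¹H) + 1·m_n = 2.015650 + 1.0087 = 3.024350 amu
The mass defect is 3.024350 − 3.01603 = 0.008320 amu.
In SI units: 0.008320 amu × 1.6605×10⁻²⁷ kg/amu = 1.3815e-29 kg

1.38e-29 kg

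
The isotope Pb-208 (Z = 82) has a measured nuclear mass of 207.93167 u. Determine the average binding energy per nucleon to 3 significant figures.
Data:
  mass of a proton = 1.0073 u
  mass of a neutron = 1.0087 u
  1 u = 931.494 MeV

Z = 82, so N = A − Z = 208 − 82 = 126.
Total constituent mass: 82 × 1.0073 + 126 × 1.0087 = 209.6948 u
Mass defect Δm = 209.6948 − 207.93167 = 1.76313 u
Binding energy = Δm·c² = 1.76313 × 931.494 MeV/u = 1642.35 MeV
Dividing by A = 208 gives 7.896 MeV per nucleon.

7.90 MeV/nucleon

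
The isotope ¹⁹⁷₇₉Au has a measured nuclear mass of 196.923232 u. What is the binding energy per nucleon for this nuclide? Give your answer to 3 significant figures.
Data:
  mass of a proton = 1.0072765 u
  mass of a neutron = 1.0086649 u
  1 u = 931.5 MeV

Total constituent mass: 79 × 1.0072765 + 118 × 1.0086649 = 198.5973017 u
Δm = 198.5973017 − 196.923232 = 1.6740697 u
Binding energy = Δm·c² = 1.6740697 × 931.5 MeV/u = 1559.40 MeV
Per nucleon: 1559.40 / 197 = 7.916 MeV

7.92 MeV/nucleon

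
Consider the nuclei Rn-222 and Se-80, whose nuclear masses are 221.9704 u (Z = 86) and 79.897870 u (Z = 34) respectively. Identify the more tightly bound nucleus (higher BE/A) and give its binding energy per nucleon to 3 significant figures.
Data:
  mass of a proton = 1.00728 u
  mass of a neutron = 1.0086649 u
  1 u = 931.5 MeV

Se-80; 8.71 MeV/nucleon

Rn-222: Σm = 86(1.00728) + 136(1.0086649) = 223.8045064 u; Δm = 1.8341064 u; E_B = 1708.5 MeV; E_B/A = 7.696 MeV
Se-80: Σm = 34(1.00728) + 46(1.0086649) = 80.6461054 u; Δm = 0.7482354 u; E_B = 696.98 MeV; E_B/A = 8.712 MeV
Se-80 has the higher binding energy per nucleon, so it is the more tightly bound nucleus.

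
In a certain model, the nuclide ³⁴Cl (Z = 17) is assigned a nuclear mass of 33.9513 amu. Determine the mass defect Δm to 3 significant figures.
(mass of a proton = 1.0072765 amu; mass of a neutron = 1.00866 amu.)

Z = 17, so N = A − Z = 34 − 17 = 17.
Σm = 17·m_p + 17·m_n = 17.1237005 + 17.14722 = 34.2709205 amu
Δm = 34.2709205 − 33.9513 = 0.3196205 amu

0.320 amu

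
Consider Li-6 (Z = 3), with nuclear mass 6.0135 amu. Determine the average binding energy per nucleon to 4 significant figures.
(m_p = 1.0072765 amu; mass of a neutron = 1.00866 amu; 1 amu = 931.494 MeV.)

5.327 MeV/nucleon

Z = 3, so N = A − Z = 6 − 3 = 3.
Mass of separated nucleons = 3(1.0072765) + 3(1.00866) = 3.0218295 + 3.02598 = 6.0478095 amu
The mass defect is 6.0478095 − 6.0135 = 0.0343095 amu.
Converting to energy: 0.0343095 amu × 931.494 MeV/amu = 31.9591 MeV
Dividing by A = 6 gives 5.327 MeV per nucleon.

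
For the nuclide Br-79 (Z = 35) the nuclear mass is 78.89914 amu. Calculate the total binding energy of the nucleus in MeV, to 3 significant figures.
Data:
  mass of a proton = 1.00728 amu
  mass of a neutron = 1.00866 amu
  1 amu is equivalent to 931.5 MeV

686 MeV

Mass of separated nucleons = 35(1.00728) + 44(1.00866) = 35.25480 + 44.38104 = 79.63584 amu
Mass defect Δm = 79.63584 − 78.89914 = 0.73670 amu
Binding energy = Δm·c² = 0.73670 × 931.5 MeV/amu = 686.236 MeV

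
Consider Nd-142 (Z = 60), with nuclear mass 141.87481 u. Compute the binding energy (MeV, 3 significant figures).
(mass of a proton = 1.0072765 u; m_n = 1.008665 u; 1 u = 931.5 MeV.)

1190 MeV

With 60 protons and 82 neutrons (A = 142):
Mass of separated nucleons = 60(1.0072765) + 82(1.008665) = 60.4365900 + 82.710530 = 143.1471200 u
Mass defect Δm = 143.1471200 − 141.87481 = 1.2723100 u
E_B = 1.2723100 × 931.5 = 1185.16 MeV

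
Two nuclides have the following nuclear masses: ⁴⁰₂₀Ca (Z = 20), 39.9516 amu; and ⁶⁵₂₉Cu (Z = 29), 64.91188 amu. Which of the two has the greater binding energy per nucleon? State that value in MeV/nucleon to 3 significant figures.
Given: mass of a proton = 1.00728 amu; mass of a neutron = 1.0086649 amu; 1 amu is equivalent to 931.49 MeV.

⁶⁵₂₉Cu; 8.76 MeV/nucleon

⁴⁰₂₀Ca: Σm = 20(1.00728) + 20(1.0086649) = 40.3188980 amu; Δm = 0.3672980 amu; E_B = 342.13 MeV; E_B/A = 8.553 MeV
⁶⁵₂₉Cu: Σm = 29(1.00728) + 36(1.0086649) = 65.5230564 amu; Δm = 0.6111764 amu; E_B = 569.305 MeV; E_B/A = 8.759 MeV
⁶⁵₂₉Cu has the higher binding energy per nucleon, so it is the more tightly bound nucleus.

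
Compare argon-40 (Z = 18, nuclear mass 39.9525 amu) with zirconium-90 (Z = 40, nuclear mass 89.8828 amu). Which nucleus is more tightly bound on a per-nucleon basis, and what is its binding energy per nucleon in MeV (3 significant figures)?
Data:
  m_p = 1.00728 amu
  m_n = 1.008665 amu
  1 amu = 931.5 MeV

zirconium-90; 8.71 MeV/nucleon

argon-40: Σm = 18(1.00728) + 22(1.008665) = 40.321670 amu; Δm = 0.369170 amu; E_B = 343.88 MeV; E_B/A = 8.597 MeV
zirconium-90: Σm = 40(1.00728) + 50(1.008665) = 90.724450 amu; Δm = 0.841650 amu; E_B = 784.00 MeV; E_B/A = 8.711 MeV
zirconium-90 has the higher binding energy per nucleon, so it is the more tightly bound nucleus.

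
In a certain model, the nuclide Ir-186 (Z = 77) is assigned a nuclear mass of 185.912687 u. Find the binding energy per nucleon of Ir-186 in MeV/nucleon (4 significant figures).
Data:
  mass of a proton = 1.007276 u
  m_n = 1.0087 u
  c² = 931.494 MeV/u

7.992 MeV/nucleon

The nucleus contains 77 protons and 186 − 77 = 109 neutrons.
Mass of separated nucleons = 77(1.007276) + 109(1.0087) = 77.560252 + 109.9483 = 187.508552 u
The mass defect is 187.508552 − 185.912687 = 1.595865 u.
Converting to energy: 1.595865 u × 931.494 MeV/u = 1486.54 MeV
BE/A = 1486.54 MeV / 186 = 7.992 MeV/nucleon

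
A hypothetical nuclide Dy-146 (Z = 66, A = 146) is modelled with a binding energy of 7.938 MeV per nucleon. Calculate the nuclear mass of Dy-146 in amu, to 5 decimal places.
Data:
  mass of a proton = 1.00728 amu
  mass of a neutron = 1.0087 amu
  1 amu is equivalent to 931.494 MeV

Total binding energy = 146 × 7.938 = 1158.948 MeV
Mass defect = 1158.948 MeV / (931.494 MeV/amu) = 1.2441819 amu
Constituent mass = 66(1.00728) + 80(1.0087) = 147.17648 amu
Nuclear mass = 147.17648 − 1.2441819 = 145.9322981 amu ≈ 145.93230 amu (to 5 decimal places)

145.93230 amu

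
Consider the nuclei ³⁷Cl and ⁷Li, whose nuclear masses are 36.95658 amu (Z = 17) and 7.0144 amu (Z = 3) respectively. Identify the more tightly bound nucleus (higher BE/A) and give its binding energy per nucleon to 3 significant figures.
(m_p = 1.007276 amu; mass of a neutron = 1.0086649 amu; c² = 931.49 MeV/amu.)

³⁷Cl: Σm = 17(1.007276) + 20(1.0086649) = 37.2969900 amu; Δm = 0.3404100 amu; E_B = 317.09 MeV; E_B/A = 8.570 MeV
⁷Li: Σm = 3(1.007276) + 4(1.0086649) = 7.0564876 amu; Δm = 0.0420876 amu; E_B = 39.204 MeV; E_B/A = 5.601 MeV
³⁷Cl has the higher binding energy per nucleon, so it is the more tightly bound nucleus.

³⁷Cl; 8.57 MeV/nucleon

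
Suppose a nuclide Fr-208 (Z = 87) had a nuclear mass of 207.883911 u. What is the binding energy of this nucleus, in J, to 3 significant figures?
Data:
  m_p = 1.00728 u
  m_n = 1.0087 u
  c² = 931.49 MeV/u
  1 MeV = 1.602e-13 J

2.69e-10 J

With 87 protons and 121 neutrons (A = 208):
Mass of separated nucleons = 87(1.00728) + 121(1.0087) = 87.63336 + 122.0527 = 209.68606 u
The mass defect is 209.68606 − 207.883911 = 1.802149 u.
Converting to energy: 1.802149 u × 931.49 MeV/u = 1678.68 MeV
In joules: 1678.68 MeV × 1.602e-13 J/MeV = 2.6892e-10 J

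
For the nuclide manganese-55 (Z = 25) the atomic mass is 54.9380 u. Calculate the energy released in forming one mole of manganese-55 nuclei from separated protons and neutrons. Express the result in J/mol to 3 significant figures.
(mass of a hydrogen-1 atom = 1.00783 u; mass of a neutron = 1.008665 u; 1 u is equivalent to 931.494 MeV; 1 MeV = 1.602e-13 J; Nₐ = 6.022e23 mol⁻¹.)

Σm = 25·m(¹H) + 30·m_n = 25.19575 + 30.259950 = 55.455700 u
Δm = 55.455700 − 54.9380 = 0.517700 u
Binding energy = Δm·c² = 0.517700 × 931.494 MeV/u = 482.234 MeV
Per nucleus in joules: 482.234 MeV × 1.602e-13 J/MeV = 7.7254e-11 J
Per mole: 7.7254e-11 J × 6.022e23 mol⁻¹ = 4.6522e+13 J/mol

4.65e+13 J/mol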